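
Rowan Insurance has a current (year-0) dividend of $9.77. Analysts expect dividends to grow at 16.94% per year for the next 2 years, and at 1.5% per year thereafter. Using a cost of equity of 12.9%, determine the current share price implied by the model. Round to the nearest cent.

Two-stage DDM. Project D₁…D_2 at 0.1694, terminal growth 0.015, discount at r = 0.129.
D_1 = 11.4250
D_2 = 13.3604
Terminal value at t=2: TV = D_3/(r−g) = 13.5608/(0.129−0.015) = 118.9548
P₀ = 11.4250/(1+0.129)^1 + 13.3604/(1+0.129)^2 + 118.9548/(1+0.129)^2 = 113.9255

$113.93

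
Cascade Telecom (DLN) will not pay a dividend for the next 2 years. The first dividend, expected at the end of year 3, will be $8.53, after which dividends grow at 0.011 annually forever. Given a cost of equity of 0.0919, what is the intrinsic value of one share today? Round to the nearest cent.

Deferred-dividend DDM. At t=2 the remaining stream is a growing perpetuity with first payment D_3 = 8.53.
V_2 = D_3/(r−g) = 8.53/(0.0919−0.011) = 105.4388
P₀ = V_2/(1+r)^2 = 105.4388/(1+0.0919)^2 = 88.4372

$88.44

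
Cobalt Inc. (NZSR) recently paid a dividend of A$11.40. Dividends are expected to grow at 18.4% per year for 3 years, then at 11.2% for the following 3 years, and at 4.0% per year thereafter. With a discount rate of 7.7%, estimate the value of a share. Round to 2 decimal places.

Three-stage DDM. Project D₁…D_6; terminal Gordon value at t=6 with g = 0.04; discount at r = 0.077.
D_1 = 13.4976
D_2 = 15.9812
D_3 = 18.9217
D_4 = 21.0409
D_5 = 23.3975
D_6 = 26.0180
TV_6 = 27.0587/(0.077−0.04) = 731.3174
P₀ = Σ Dₜ/(1+r)ᵗ + TV_6/(1+r)^6 = 558.5244

A$558.52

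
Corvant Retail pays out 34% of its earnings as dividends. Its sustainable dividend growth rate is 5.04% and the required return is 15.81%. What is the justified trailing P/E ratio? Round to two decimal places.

3.32

Justified trailing P/E = b(1+g)/(r−g) = 0.34×(1+0.0504)/(0.1581−0.0504) = 3.3160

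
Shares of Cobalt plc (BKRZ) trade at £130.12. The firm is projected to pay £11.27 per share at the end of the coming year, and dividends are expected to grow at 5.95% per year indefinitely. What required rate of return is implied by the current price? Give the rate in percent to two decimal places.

14.61%

Rearranging the constant-growth DDM: r = D₁/P₀ + g.
r = 11.2700 / 130.12 + 0.0595 = 0.08661 + 0.0595 = 0.14611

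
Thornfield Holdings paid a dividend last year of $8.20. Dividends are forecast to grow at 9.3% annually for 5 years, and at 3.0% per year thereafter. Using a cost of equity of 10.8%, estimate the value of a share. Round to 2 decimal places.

$140.51

Two-stage DDM. Project D₁…D_5 at 0.093, terminal growth 0.03, discount at r = 0.108.
D_1 = 8.9626
D_2 = 9.7961
D_3 = 10.7072
D_4 = 11.7029
D_5 = 12.7913
Terminal value at t=5: TV = D_6/(r−g) = 13.1750/(0.108−0.03) = 168.9107
P₀ = 8.9626/(1+0.108)^1 + 9.7961/(1+0.108)^2 + 10.7072/(1+0.108)^3 + 11.7029/(1+0.108)^4 + 12.7913/(1+0.108)^5 + 168.9107/(1+0.108)^5 = 140.5129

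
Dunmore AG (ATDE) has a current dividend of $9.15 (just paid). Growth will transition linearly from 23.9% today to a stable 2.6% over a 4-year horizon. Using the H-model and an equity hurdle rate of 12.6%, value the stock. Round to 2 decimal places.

H-model: P₀ = D₀[(1+g_L) + H(g_S−g_L)]/(r−g_L), with H = 4/2 = 2.
P₀ = 9.15 × [(1+0.026) + 2×(0.239−0.026)] / (0.126−0.026)
   = 9.15 × 1.4520 / 0.1 = 132.8580

$132.86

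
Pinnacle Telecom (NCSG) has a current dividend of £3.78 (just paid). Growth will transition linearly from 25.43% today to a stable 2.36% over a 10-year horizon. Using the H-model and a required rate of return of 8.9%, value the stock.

H-model: P₀ = D₀[(1+g_L) + H(g_S−g_L)]/(r−g_L), with H = 10/2 = 5.
P₀ = 3.78 × [(1+0.0236) + 5×(0.2543−0.0236)] / (0.089−0.0236)
   = 3.78 × 2.1771 / 0.0654 = 125.8324

£125.83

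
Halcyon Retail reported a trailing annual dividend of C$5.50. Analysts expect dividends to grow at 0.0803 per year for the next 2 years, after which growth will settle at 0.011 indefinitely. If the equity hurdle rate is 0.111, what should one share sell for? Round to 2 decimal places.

C$63.12

Two-stage DDM. Project D₁…D_2 at 0.0803, terminal growth 0.011, discount at r = 0.111.
D_1 = 5.9417
D_2 = 6.4188
Terminal value at t=2: TV = D_3/(r−g) = 6.4894/(0.111−0.011) = 64.8937
P₀ = 5.9417/(1+0.111)^1 + 6.4188/(1+0.111)^2 + 64.8937/(1+0.111)^2 = 63.1227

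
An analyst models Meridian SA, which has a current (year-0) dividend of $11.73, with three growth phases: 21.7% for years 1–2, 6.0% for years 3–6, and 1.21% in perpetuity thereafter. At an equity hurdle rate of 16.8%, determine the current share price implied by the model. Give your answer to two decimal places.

Three-stage DDM. Project D₁…D_6; terminal Gordon value at t=6 with g = 0.0121; discount at r = 0.168.
D_1 = 14.2754
D_2 = 17.3732
D_3 = 18.4156
D_4 = 19.5205
D_5 = 20.6917
D_6 = 21.9332
TV_6 = 22.1986/(0.168−0.0121) = 142.3901
P₀ = Σ Dₜ/(1+r)ᵗ + TV_6/(1+r)^6 = 121.2423

$121.24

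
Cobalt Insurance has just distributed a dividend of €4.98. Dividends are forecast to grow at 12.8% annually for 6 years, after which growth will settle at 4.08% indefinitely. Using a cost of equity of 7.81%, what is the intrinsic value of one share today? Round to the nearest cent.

Two-stage DDM. Project D₁…D_6 at 0.128, terminal growth 0.0408, discount at r = 0.0781.
D_1 = 5.6174
D_2 = 6.3365
D_3 = 7.1475
D_4 = 8.0624
D_5 = 9.0944
D_6 = 10.2585
Terminal value at t=6: TV = D_7/(r−g) = 10.6770/(0.0781−0.0408) = 286.2480
P₀ = 5.6174/(1+0.0781)^1 + 6.3365/(1+0.0781)^2 + 7.1475/(1+0.0781)^3 + 8.0624/(1+0.0781)^4 + 9.0944/(1+0.0781)^5 + 10.2585/(1+0.0781)^6 + 286.2480/(1+0.0781)^6 = 217.4123

€217.41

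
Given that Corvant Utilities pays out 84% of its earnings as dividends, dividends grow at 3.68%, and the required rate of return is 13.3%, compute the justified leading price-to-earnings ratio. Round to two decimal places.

8.73

Justified leading P/E = b/(r−g) = 0.84/(0.133−0.0368) = 8.7318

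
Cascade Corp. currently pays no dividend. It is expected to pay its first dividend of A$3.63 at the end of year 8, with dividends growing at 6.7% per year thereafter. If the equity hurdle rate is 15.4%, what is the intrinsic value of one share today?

A$15.31

Deferred-dividend DDM. At t=7 the remaining stream is a growing perpetuity with first payment D_8 = 3.63.
V_7 = D_8/(r−g) = 3.63/(0.154−0.067) = 41.7241
P₀ = V_7/(1+r)^7 = 41.7241/(1+0.154)^7 = 15.3090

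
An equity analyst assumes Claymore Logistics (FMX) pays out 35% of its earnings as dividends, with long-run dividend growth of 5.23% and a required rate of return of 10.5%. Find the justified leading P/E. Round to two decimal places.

6.64

Justified leading P/E = b/(r−g) = 0.35/(0.105−0.0523) = 6.6414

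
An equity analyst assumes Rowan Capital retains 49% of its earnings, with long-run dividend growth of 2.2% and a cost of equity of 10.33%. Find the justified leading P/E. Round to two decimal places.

Payout ratio b = 1 − 0.49 = 0.51.
Justified leading P/E = b/(r−g) = 0.51/(0.1033−0.022) = 6.2731

6.27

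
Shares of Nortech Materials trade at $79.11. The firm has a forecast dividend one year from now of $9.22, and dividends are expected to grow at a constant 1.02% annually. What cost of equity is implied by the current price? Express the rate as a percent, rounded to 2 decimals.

12.67%

Rearranging the constant-growth DDM: r = D₁/P₀ + g.
r = 9.2200 / 79.11 + 0.0102 = 0.11655 + 0.0102 = 0.12675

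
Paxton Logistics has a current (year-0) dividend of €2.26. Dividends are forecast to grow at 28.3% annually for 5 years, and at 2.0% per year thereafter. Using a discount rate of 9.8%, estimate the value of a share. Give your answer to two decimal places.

€82.85

Two-stage DDM. Project D₁…D_5 at 0.283, terminal growth 0.02, discount at r = 0.098.
D_1 = 2.8996
D_2 = 3.7202
D_3 = 4.7730
D_4 = 6.1237
D_5 = 7.8567
Terminal value at t=5: TV = D_6/(r−g) = 8.0139/(0.098−0.02) = 102.7418
P₀ = 2.8996/(1+0.098)^1 + 3.7202/(1+0.098)^2 + 4.7730/(1+0.098)^3 + 6.1237/(1+0.098)^4 + 7.8567/(1+0.098)^5 + 102.7418/(1+0.098)^5 = 82.8460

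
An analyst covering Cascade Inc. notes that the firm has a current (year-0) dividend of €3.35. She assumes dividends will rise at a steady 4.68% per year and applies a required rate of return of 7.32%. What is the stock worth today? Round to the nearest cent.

€132.83

Gordon growth model: P₀ = D₁/(r − g). D₁ = 3.35 × (1 + 0.0468) = 3.5068.
P₀ = 3.5068 / (0.0732 − 0.0468) = 3.5068 / 0.0264 = 132.8326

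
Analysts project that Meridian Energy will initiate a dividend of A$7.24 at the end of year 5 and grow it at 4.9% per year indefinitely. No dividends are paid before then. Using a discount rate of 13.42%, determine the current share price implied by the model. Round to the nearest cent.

Deferred-dividend DDM. At t=4 the remaining stream is a growing perpetuity with first payment D_5 = 7.24.
V_4 = D_5/(r−g) = 7.24/(0.1342−0.049) = 84.9765
P₀ = V_4/(1+r)^4 = 84.9765/(1+0.1342)^4 = 51.3500

A$51.35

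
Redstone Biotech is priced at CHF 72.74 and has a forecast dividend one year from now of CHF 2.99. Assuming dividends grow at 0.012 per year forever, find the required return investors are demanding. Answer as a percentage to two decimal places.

Rearranging the constant-growth DDM: r = D₁/P₀ + g.
r = 2.9900 / 72.74 + 0.012 = 0.04111 + 0.012 = 0.05311

5.31%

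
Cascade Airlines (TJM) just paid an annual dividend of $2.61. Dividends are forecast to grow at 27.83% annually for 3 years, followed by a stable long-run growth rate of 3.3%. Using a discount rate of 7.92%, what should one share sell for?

$108.07

Two-stage DDM. Project D₁…D_3 at 0.2783, terminal growth 0.033, discount at r = 0.0792.
D_1 = 3.3364
D_2 = 4.2649
D_3 = 5.4518
Terminal value at t=3: TV = D_4/(r−g) = 5.6317/(0.0792−0.033) = 121.8982
P₀ = 3.3364/(1+0.0792)^1 + 4.2649/(1+0.0792)^2 + 5.4518/(1+0.0792)^3 + 121.8982/(1+0.0792)^3 = 108.0729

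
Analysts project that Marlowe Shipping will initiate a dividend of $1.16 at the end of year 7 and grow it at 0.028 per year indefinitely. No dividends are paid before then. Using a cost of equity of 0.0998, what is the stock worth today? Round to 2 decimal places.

$9.13

Deferred-dividend DDM. At t=6 the remaining stream is a growing perpetuity with first payment D_7 = 1.16.
V_6 = D_7/(r−g) = 1.16/(0.0998−0.028) = 16.1560
P₀ = V_6/(1+r)^6 = 16.1560/(1+0.0998)^6 = 9.1296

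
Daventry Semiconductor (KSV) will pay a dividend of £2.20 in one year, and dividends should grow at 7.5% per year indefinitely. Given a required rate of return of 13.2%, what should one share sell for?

Gordon growth model: P₀ = D₁/(r − g), with D₁ = 2.20 given directly.
P₀ = 2.2000 / (0.132 − 0.075) = 2.2000 / 0.057 = 38.5965

£38.60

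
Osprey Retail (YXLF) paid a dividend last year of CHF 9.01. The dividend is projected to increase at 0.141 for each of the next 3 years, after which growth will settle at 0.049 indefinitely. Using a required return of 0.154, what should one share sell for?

Two-stage DDM. Project D₁…D_3 at 0.141, terminal growth 0.049, discount at r = 0.154.
D_1 = 10.2804
D_2 = 11.7299
D_3 = 13.3839
Terminal value at t=3: TV = D_4/(r−g) = 14.0397/(0.154−0.049) = 133.7112
P₀ = 10.2804/(1+0.154)^1 + 11.7299/(1+0.154)^2 + 13.3839/(1+0.154)^3 + 133.7112/(1+0.154)^3 = 113.4318

CHF 113.43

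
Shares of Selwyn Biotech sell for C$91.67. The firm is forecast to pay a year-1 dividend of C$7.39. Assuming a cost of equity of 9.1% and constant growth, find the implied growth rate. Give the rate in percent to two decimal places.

From P₀ = D₁/(r − g), the implied growth is g = r − D₁/P₀.
g = 0.091 − 7.39/91.67 = 0.091 − 0.08062 = 0.01038

1.04%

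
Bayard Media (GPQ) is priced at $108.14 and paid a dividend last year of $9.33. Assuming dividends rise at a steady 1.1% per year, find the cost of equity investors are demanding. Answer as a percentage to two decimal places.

Rearranging the constant-growth DDM: r = D₁/P₀ + g.
D₁ = 9.33 × (1 + 0.011) = 9.4326.
r = 9.4326 / 108.14 + 0.011 = 0.08723 + 0.011 = 0.09823

9.82%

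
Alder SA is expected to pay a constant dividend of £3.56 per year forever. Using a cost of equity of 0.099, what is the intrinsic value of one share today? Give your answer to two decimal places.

£35.96

Zero-growth DDM (perpetuity): P₀ = D/r = 3.56 / 0.099 = 35.9596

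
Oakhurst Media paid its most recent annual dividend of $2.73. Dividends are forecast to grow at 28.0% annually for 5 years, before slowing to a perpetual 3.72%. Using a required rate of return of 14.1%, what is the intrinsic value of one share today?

$67.99

Two-stage DDM. Project D₁…D_5 at 0.28, terminal growth 0.0372, discount at r = 0.141.
D_1 = 3.4944
D_2 = 4.4728
D_3 = 5.7252
D_4 = 7.3283
D_5 = 9.3802
Terminal value at t=5: TV = D_6/(r−g) = 9.7292/(0.141−0.0372) = 93.7298
P₀ = 3.4944/(1+0.141)^1 + 4.4728/(1+0.141)^2 + 5.7252/(1+0.141)^3 + 7.3283/(1+0.141)^4 + 9.3802/(1+0.141)^5 + 93.7298/(1+0.141)^5 = 67.9940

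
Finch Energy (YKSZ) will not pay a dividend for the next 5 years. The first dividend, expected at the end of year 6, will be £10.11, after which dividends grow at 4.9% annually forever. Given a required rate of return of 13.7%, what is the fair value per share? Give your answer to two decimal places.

£60.46

Deferred-dividend DDM. At t=5 the remaining stream is a growing perpetuity with first payment D_6 = 10.11.
V_5 = D_6/(r−g) = 10.11/(0.137−0.049) = 114.8864
P₀ = V_5/(1+r)^5 = 114.8864/(1+0.137)^5 = 60.4597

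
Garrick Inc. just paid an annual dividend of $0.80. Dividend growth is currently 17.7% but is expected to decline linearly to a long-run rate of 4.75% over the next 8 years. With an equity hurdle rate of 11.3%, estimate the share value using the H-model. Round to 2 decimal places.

$19.12

H-model: P₀ = D₀[(1+g_L) + H(g_S−g_L)]/(r−g_L), with H = 8/2 = 4.
P₀ = 0.80 × [(1+0.0475) + 4×(0.177−0.0475)] / (0.113−0.0475)
   = 0.80 × 1.5655 / 0.0655 = 19.1206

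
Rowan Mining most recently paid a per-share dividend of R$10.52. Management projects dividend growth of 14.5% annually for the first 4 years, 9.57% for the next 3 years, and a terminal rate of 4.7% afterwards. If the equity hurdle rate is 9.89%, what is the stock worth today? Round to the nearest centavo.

Three-stage DDM. Project D₁…D_7; terminal Gordon value at t=7 with g = 0.047; discount at r = 0.0989.
D_1 = 12.0454
D_2 = 13.7920
D_3 = 15.7918
D_4 = 18.0816
D_5 = 19.8120
D_6 = 21.7081
D_7 = 23.7855
TV_7 = 24.9034/(0.0989−0.047) = 479.8351
P₀ = Σ Dₜ/(1+r)ᵗ + TV_7/(1+r)^7 = 331.6265

R$331.63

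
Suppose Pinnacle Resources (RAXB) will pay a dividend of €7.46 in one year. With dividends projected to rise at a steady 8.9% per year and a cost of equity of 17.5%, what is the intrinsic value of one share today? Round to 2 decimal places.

€86.74

Gordon growth model: P₀ = D₁/(r − g), with D₁ = 7.46 given directly.
P₀ = 7.4600 / (0.175 − 0.089) = 7.4600 / 0.086 = 86.7442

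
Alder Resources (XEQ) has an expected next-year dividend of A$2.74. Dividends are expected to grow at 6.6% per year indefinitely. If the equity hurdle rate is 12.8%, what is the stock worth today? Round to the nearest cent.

Gordon growth model: P₀ = D₁/(r − g), with D₁ = 2.74 given directly.
P₀ = 2.7400 / (0.128 − 0.066) = 2.7400 / 0.062 = 44.1935

A$44.19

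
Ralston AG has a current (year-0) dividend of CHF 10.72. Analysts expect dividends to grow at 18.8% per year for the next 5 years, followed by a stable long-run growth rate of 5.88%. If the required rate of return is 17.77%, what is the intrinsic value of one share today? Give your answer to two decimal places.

CHF 154.73

Two-stage DDM. Project D₁…D_5 at 0.188, terminal growth 0.0588, discount at r = 0.1777.
D_1 = 12.7354
D_2 = 15.1296
D_3 = 17.9740
D_4 = 21.3531
D_5 = 25.3675
Terminal value at t=5: TV = D_6/(r−g) = 26.8591/(0.1777−0.0588) = 225.8963
P₀ = 12.7354/(1+0.1777)^1 + 15.1296/(1+0.1777)^2 + 17.9740/(1+0.1777)^3 + 21.3531/(1+0.1777)^4 + 25.3675/(1+0.1777)^5 + 225.8963/(1+0.1777)^5 = 154.7321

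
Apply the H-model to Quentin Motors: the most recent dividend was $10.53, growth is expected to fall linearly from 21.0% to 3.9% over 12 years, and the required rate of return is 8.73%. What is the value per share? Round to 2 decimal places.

$450.20

H-model: P₀ = D₀[(1+g_L) + H(g_S−g_L)]/(r−g_L), with H = 12/2 = 6.
P₀ = 10.53 × [(1+0.039) + 6×(0.21−0.039)] / (0.0873−0.039)
   = 10.53 × 2.0650 / 0.0483 = 450.1957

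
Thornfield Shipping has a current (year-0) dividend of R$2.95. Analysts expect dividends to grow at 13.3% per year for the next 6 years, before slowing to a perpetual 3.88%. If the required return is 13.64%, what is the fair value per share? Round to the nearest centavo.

Two-stage DDM. Project D₁…D_6 at 0.133, terminal growth 0.0388, discount at r = 0.1364.
D_1 = 3.3424
D_2 = 3.7869
D_3 = 4.2905
D_4 = 4.8612
D_5 = 5.5077
D_6 = 6.2402
Terminal value at t=6: TV = D_7/(r−g) = 6.4824/(0.1364−0.0388) = 66.4177
P₀ = 3.3424/(1+0.1364)^1 + 3.7869/(1+0.1364)^2 + 4.2905/(1+0.1364)^3 + 4.8612/(1+0.1364)^4 + 5.5077/(1+0.1364)^5 + 6.2402/(1+0.1364)^6 + 66.4177/(1+0.1364)^6 = 48.3543

R$48.35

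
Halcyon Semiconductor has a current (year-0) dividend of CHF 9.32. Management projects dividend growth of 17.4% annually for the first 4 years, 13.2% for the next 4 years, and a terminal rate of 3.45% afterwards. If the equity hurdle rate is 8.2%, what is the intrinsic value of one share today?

Three-stage DDM. Project D₁…D_8; terminal Gordon value at t=8 with g = 0.0345; discount at r = 0.082.
D_1 = 10.9417
D_2 = 12.8455
D_3 = 15.0807
D_4 = 17.7047
D_5 = 20.0417
D_6 = 22.6872
D_7 = 25.6819
D_8 = 29.0719
TV_8 = 30.0749/(0.082−0.0345) = 633.1562
P₀ = Σ Dₜ/(1+r)ᵗ + TV_8/(1+r)^8 = 440.8780

CHF 440.88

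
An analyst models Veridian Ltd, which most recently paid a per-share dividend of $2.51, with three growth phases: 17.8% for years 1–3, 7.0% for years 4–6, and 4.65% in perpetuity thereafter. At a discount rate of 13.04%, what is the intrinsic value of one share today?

$45.88

Three-stage DDM. Project D₁…D_6; terminal Gordon value at t=6 with g = 0.0465; discount at r = 0.1304.
D_1 = 2.9568
D_2 = 3.4831
D_3 = 4.1031
D_4 = 4.3903
D_5 = 4.6976
D_6 = 5.0264
TV_6 = 5.2602/(0.1304−0.0465) = 62.6958
P₀ = Σ Dₜ/(1+r)ᵗ + TV_6/(1+r)^6 = 45.8754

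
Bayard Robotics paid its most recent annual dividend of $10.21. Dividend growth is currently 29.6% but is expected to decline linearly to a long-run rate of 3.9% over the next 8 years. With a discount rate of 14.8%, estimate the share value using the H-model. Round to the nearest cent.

$193.62

H-model: P₀ = D₀[(1+g_L) + H(g_S−g_L)]/(r−g_L), with H = 8/2 = 4.
P₀ = 10.21 × [(1+0.039) + 4×(0.296−0.039)] / (0.148−0.039)
   = 10.21 × 2.0670 / 0.109 = 193.6153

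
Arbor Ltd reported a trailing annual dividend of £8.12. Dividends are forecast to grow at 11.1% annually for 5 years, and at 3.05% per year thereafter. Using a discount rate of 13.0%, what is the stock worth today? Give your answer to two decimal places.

£115.86

Two-stage DDM. Project D₁…D_5 at 0.111, terminal growth 0.0305, discount at r = 0.13.
D_1 = 9.0213
D_2 = 10.0227
D_3 = 11.1352
D_4 = 12.3712
D_5 = 13.7444
Terminal value at t=5: TV = D_6/(r−g) = 14.1636/(0.13−0.0305) = 142.3480
P₀ = 9.0213/(1+0.13)^1 + 10.0227/(1+0.13)^2 + 11.1352/(1+0.13)^3 + 12.3712/(1+0.13)^4 + 13.7444/(1+0.13)^5 + 142.3480/(1+0.13)^5 = 115.8581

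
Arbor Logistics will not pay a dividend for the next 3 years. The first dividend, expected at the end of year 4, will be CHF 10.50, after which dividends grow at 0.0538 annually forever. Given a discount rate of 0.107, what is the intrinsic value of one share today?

Deferred-dividend DDM. At t=3 the remaining stream is a growing perpetuity with first payment D_4 = 10.50.
V_3 = D_4/(r−g) = 10.50/(0.107−0.0538) = 197.3684
P₀ = V_3/(1+r)^3 = 197.3684/(1+0.107)^3 = 145.4906

CHF 145.49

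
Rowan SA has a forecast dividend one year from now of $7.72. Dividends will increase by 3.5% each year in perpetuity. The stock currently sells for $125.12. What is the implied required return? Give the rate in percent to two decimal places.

Rearranging the constant-growth DDM: r = D₁/P₀ + g.
r = 7.7200 / 125.12 + 0.035 = 0.06170 + 0.035 = 0.09670

9.67%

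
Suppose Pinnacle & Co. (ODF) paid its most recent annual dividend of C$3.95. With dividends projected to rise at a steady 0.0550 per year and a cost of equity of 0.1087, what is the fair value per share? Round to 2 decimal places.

Gordon growth model: P₀ = D₁/(r − g). D₁ = 3.95 × (1 + 0.055) = 4.1673.
P₀ = 4.1673 / (0.1087 − 0.055) = 4.1673 / 0.0537 = 77.6024

C$77.60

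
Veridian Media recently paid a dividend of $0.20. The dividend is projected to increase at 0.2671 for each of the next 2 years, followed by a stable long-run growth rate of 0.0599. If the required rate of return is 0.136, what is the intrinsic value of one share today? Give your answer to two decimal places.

$3.94

Two-stage DDM. Project D₁…D_2 at 0.2671, terminal growth 0.0599, discount at r = 0.136.
D_1 = 0.2534
D_2 = 0.3211
Terminal value at t=2: TV = D_3/(r−g) = 0.3403/(0.136−0.0599) = 4.4723
P₀ = 0.2534/(1+0.136)^1 + 0.3211/(1+0.136)^2 + 4.4723/(1+0.136)^2 = 3.9375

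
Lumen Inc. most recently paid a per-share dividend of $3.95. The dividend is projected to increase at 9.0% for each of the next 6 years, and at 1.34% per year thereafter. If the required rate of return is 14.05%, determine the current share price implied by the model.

$44.29

Two-stage DDM. Project D₁…D_6 at 0.09, terminal growth 0.0134, discount at r = 0.1405.
D_1 = 4.3055
D_2 = 4.6930
D_3 = 5.1154
D_4 = 5.5757
D_5 = 6.0776
D_6 = 6.6245
Terminal value at t=6: TV = D_7/(r−g) = 6.7133/(0.1405−0.0134) = 52.8192
P₀ = 4.3055/(1+0.1405)^1 + 4.6930/(1+0.1405)^2 + 5.1154/(1+0.1405)^3 + 5.5757/(1+0.1405)^4 + 6.0776/(1+0.1405)^5 + 6.6245/(1+0.1405)^6 + 52.8192/(1+0.1405)^6 = 44.2869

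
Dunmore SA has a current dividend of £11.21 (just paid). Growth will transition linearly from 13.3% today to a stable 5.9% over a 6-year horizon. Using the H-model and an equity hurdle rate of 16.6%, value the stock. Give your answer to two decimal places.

£134.21

H-model: P₀ = D₀[(1+g_L) + H(g_S−g_L)]/(r−g_L), with H = 6/2 = 3.
P₀ = 11.21 × [(1+0.059) + 3×(0.133−0.059)] / (0.166−0.059)
   = 11.21 × 1.2810 / 0.107 = 134.2057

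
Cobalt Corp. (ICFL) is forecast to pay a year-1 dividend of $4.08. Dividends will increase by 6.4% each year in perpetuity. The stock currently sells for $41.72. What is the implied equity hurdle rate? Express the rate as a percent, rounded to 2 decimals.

16.18%

Rearranging the constant-growth DDM: r = D₁/P₀ + g.
r = 4.0800 / 41.72 + 0.064 = 0.09779 + 0.064 = 0.16179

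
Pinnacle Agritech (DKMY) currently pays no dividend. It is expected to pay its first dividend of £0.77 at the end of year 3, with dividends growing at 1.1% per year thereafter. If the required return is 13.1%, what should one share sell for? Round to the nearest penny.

£5.02

Deferred-dividend DDM. At t=2 the remaining stream is a growing perpetuity with first payment D_3 = 0.77.
V_2 = D_3/(r−g) = 0.77/(0.131−0.011) = 6.4167
P₀ = V_2/(1+r)^2 = 6.4167/(1+0.131)^2 = 5.0163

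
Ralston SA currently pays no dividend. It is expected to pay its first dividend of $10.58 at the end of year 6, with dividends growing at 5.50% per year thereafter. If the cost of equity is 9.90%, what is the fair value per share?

Deferred-dividend DDM. At t=5 the remaining stream is a growing perpetuity with first payment D_6 = 10.58.
V_5 = D_6/(r−g) = 10.58/(0.099−0.055) = 240.4545
P₀ = V_5/(1+r)^5 = 240.4545/(1+0.099)^5 = 149.9839

$149.98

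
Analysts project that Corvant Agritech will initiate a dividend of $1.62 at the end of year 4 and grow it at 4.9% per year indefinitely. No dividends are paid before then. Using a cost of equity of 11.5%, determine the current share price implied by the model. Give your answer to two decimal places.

Deferred-dividend DDM. At t=3 the remaining stream is a growing perpetuity with first payment D_4 = 1.62.
V_3 = D_4/(r−g) = 1.62/(0.115−0.049) = 24.5455
P₀ = V_3/(1+r)^3 = 24.5455/(1+0.115)^3 = 17.7071

$17.71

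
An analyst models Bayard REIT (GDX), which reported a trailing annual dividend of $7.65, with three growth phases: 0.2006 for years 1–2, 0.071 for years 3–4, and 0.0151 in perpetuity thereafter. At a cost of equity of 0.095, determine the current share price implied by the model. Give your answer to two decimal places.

$147.15

Three-stage DDM. Project D₁…D_4; terminal Gordon value at t=4 with g = 0.0151; discount at r = 0.095.
D_1 = 9.1846
D_2 = 11.0270
D_3 = 11.8099
D_4 = 12.6484
TV_4 = 12.8394/(0.095−0.0151) = 160.6938
P₀ = Σ Dₜ/(1+r)ᵗ + TV_4/(1+r)^4 = 147.1519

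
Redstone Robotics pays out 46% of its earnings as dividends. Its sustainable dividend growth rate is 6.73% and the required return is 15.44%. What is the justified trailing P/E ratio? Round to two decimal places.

Justified trailing P/E = b(1+g)/(r−g) = 0.46×(1+0.0673)/(0.1544−0.0673) = 5.6367

5.64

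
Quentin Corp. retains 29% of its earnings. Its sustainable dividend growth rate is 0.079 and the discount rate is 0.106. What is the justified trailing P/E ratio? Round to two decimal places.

28.37

Payout ratio b = 1 − 0.29 = 0.71.
Justified trailing P/E = b(1+g)/(r−g) = 0.71×(1+0.079)/(0.106−0.079) = 28.3737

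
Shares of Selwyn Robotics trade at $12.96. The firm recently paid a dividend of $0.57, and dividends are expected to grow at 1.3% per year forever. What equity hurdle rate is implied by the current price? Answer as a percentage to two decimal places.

Rearranging the constant-growth DDM: r = D₁/P₀ + g.
D₁ = 0.57 × (1 + 0.013) = 0.5774.
r = 0.5774 / 12.96 + 0.013 = 0.04455 + 0.013 = 0.05755

5.76%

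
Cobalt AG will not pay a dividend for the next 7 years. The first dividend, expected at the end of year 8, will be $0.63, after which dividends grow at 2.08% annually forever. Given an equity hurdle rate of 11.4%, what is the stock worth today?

$3.17

Deferred-dividend DDM. At t=7 the remaining stream is a growing perpetuity with first payment D_8 = 0.63.
V_7 = D_8/(r−g) = 0.63/(0.114−0.0208) = 6.7597
P₀ = V_7/(1+r)^7 = 6.7597/(1+0.114)^7 = 3.1749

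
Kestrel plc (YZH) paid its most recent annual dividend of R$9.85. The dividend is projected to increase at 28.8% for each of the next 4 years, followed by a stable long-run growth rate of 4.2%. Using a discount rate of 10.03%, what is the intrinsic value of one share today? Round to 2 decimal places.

R$389.89

Two-stage DDM. Project D₁…D_4 at 0.288, terminal growth 0.042, discount at r = 0.1003.
D_1 = 12.6868
D_2 = 16.3406
D_3 = 21.0467
D_4 = 27.1081
Terminal value at t=4: TV = D_5/(r−g) = 28.2467/(0.1003−0.042) = 484.5057
P₀ = 12.6868/(1+0.1003)^1 + 16.3406/(1+0.1003)^2 + 21.0467/(1+0.1003)^3 + 27.1081/(1+0.1003)^4 + 484.5057/(1+0.1003)^4 = 389.8855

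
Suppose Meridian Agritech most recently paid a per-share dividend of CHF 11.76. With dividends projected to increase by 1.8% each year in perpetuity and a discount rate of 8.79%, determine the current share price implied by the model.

Gordon growth model: P₀ = D₁/(r − g). D₁ = 11.76 × (1 + 0.018) = 11.9717.
P₀ = 11.9717 / (0.0879 − 0.018) = 11.9717 / 0.0699 = 171.2687

CHF 171.27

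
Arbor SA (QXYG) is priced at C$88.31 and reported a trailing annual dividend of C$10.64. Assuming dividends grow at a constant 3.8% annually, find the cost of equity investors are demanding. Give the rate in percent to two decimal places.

Rearranging the constant-growth DDM: r = D₁/P₀ + g.
D₁ = 10.64 × (1 + 0.038) = 11.0443.
r = 11.0443 / 88.31 + 0.038 = 0.12506 + 0.038 = 0.16306

16.31%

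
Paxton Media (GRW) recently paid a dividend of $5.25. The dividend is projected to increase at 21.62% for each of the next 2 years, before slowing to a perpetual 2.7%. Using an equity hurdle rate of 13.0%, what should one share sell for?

$72.37

Two-stage DDM. Project D₁…D_2 at 0.2162, terminal growth 0.027, discount at r = 0.13.
D_1 = 6.3850
D_2 = 7.7655
Terminal value at t=2: TV = D_3/(r−g) = 7.9752/(0.13−0.027) = 77.4288
P₀ = 6.3850/(1+0.13)^1 + 7.7655/(1+0.13)^2 + 77.4288/(1+0.13)^2 = 72.3701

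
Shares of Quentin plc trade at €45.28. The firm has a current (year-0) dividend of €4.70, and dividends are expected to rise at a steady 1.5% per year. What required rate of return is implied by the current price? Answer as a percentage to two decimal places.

12.04%

Rearranging the constant-growth DDM: r = D₁/P₀ + g.
D₁ = 4.70 × (1 + 0.015) = 4.7705.
r = 4.7705 / 45.28 + 0.015 = 0.10536 + 0.015 = 0.12036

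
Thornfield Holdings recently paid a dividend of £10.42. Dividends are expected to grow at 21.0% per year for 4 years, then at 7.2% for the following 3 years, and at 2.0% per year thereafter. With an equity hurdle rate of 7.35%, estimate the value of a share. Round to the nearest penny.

£426.36

Three-stage DDM. Project D₁…D_7; terminal Gordon value at t=7 with g = 0.02; discount at r = 0.0735.
D_1 = 12.6082
D_2 = 15.2559
D_3 = 18.4597
D_4 = 22.3362
D_5 = 23.9444
D_6 = 25.6684
D_7 = 27.5165
TV_7 = 28.0669/(0.0735−0.02) = 524.6141
P₀ = Σ Dₜ/(1+r)ᵗ + TV_7/(1+r)^7 = 426.3599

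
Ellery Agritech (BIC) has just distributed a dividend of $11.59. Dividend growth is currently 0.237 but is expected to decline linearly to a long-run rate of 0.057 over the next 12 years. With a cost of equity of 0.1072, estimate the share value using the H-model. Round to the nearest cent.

$493.38

H-model: P₀ = D₀[(1+g_L) + H(g_S−g_L)]/(r−g_L), with H = 12/2 = 6.
P₀ = 11.59 × [(1+0.057) + 6×(0.237−0.057)] / (0.1072−0.057)
   = 11.59 × 2.1370 / 0.0502 = 493.3831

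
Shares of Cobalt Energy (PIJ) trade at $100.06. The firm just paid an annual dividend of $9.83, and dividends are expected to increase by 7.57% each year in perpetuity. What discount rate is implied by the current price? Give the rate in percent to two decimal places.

18.14%

Rearranging the constant-growth DDM: r = D₁/P₀ + g.
D₁ = 9.83 × (1 + 0.0757) = 10.5741.
r = 10.5741 / 100.06 + 0.0757 = 0.10568 + 0.0757 = 0.18138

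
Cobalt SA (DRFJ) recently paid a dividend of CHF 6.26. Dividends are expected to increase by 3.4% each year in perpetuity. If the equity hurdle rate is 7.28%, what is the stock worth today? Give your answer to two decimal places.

CHF 166.83

Gordon growth model: P₀ = D₁/(r − g). D₁ = 6.26 × (1 + 0.034) = 6.4728.
P₀ = 6.4728 / (0.0728 − 0.034) = 6.4728 / 0.0388 = 166.8258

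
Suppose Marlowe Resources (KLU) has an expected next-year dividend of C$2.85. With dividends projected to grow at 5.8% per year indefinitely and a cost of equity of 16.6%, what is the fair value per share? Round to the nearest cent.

Gordon growth model: P₀ = D₁/(r − g), with D₁ = 2.85 given directly.
P₀ = 2.8500 / (0.166 − 0.058) = 2.8500 / 0.108 = 26.3889

C$26.39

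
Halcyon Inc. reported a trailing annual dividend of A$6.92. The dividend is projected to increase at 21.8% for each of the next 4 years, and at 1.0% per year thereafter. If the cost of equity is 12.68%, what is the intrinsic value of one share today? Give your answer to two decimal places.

Two-stage DDM. Project D₁…D_4 at 0.218, terminal growth 0.01, discount at r = 0.1268.
D_1 = 8.4286
D_2 = 10.2660
D_3 = 12.5040
D_4 = 15.2298
Terminal value at t=4: TV = D_5/(r−g) = 15.3821/(0.1268−0.01) = 131.6964
P₀ = 8.4286/(1+0.1268)^1 + 10.2660/(1+0.1268)^2 + 12.5040/(1+0.1268)^3 + 15.2298/(1+0.1268)^4 + 131.6964/(1+0.1268)^4 = 115.4461

A$115.45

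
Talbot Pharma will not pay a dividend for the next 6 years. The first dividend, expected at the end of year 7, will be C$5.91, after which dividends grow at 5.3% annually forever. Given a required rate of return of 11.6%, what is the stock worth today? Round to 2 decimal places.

Deferred-dividend DDM. At t=6 the remaining stream is a growing perpetuity with first payment D_7 = 5.91.
V_6 = D_7/(r−g) = 5.91/(0.116−0.053) = 93.8095
P₀ = V_6/(1+r)^6 = 93.8095/(1+0.116)^6 = 48.5581

C$48.56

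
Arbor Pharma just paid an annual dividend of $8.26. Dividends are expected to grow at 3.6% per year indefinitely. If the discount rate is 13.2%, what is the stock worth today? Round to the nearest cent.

Gordon growth model: P₀ = D₁/(r − g). D₁ = 8.26 × (1 + 0.036) = 8.5574.
P₀ = 8.5574 / (0.132 − 0.036) = 8.5574 / 0.096 = 89.1392

$89.14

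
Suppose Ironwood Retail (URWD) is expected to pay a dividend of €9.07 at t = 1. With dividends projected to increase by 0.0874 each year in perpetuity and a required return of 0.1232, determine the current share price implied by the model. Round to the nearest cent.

€253.35

Gordon growth model: P₀ = D₁/(r − g), with D₁ = 9.07 given directly.
P₀ = 9.0700 / (0.1232 − 0.0874) = 9.0700 / 0.0358 = 253.3520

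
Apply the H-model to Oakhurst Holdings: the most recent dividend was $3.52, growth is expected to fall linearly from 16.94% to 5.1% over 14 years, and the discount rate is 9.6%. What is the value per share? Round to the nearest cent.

$147.04

H-model: P₀ = D₀[(1+g_L) + H(g_S−g_L)]/(r−g_L), with H = 14/2 = 7.
P₀ = 3.52 × [(1+0.051) + 7×(0.1694−0.051)] / (0.096−0.051)
   = 3.52 × 1.8798 / 0.045 = 147.0421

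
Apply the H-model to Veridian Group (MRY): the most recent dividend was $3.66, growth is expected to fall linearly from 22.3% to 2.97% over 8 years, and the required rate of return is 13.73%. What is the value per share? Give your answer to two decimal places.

H-model: P₀ = D₀[(1+g_L) + H(g_S−g_L)]/(r−g_L), with H = 8/2 = 4.
P₀ = 3.66 × [(1+0.0297) + 4×(0.223−0.0297)] / (0.1373−0.0297)
   = 3.66 × 1.8029 / 0.1076 = 61.3254

$61.33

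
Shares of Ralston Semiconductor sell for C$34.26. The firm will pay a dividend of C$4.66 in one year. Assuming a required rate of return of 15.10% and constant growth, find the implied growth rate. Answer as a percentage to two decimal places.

1.50%

From P₀ = D₁/(r − g), the implied growth is g = r − D₁/P₀.
g = 0.151 − 4.66/34.26 = 0.151 − 0.13602 = 0.01498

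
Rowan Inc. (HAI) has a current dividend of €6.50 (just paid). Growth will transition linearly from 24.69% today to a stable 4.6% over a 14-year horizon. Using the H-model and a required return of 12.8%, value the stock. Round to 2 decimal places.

H-model: P₀ = D₀[(1+g_L) + H(g_S−g_L)]/(r−g_L), with H = 14/2 = 7.
P₀ = 6.50 × [(1+0.046) + 7×(0.2469−0.046)] / (0.128−0.046)
   = 6.50 × 2.4523 / 0.082 = 194.3896

€194.39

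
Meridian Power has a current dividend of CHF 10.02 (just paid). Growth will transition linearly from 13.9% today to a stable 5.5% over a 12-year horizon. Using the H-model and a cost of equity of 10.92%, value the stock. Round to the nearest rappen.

CHF 288.21

H-model: P₀ = D₀[(1+g_L) + H(g_S−g_L)]/(r−g_L), with H = 12/2 = 6.
P₀ = 10.02 × [(1+0.055) + 6×(0.139−0.055)] / (0.1092−0.055)
   = 10.02 × 1.5590 / 0.0542 = 288.2137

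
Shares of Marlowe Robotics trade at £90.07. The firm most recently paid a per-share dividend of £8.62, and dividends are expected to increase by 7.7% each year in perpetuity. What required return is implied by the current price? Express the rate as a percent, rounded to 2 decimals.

18.01%

Rearranging the constant-growth DDM: r = D₁/P₀ + g.
D₁ = 8.62 × (1 + 0.077) = 9.2837.
r = 9.2837 / 90.07 + 0.077 = 0.10307 + 0.077 = 0.18007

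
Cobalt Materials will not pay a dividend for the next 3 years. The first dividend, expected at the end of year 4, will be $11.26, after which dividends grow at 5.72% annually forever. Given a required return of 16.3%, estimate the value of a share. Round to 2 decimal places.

$67.66

Deferred-dividend DDM. At t=3 the remaining stream is a growing perpetuity with first payment D_4 = 11.26.
V_3 = D_4/(r−g) = 11.26/(0.163−0.0572) = 106.4272
P₀ = V_3/(1+r)^3 = 106.4272/(1+0.163)^3 = 67.6571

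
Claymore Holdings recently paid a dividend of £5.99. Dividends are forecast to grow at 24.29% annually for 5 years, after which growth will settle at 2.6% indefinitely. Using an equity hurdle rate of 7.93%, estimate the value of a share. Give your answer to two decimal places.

£280.17

Two-stage DDM. Project D₁…D_5 at 0.2429, terminal growth 0.026, discount at r = 0.0793.
D_1 = 7.4450
D_2 = 9.2534
D_3 = 11.5010
D_4 = 14.2946
D_5 = 17.7667
Terminal value at t=5: TV = D_6/(r−g) = 18.2287/(0.0793−0.026) = 342.0014
P₀ = 7.4450/(1+0.0793)^1 + 9.2534/(1+0.0793)^2 + 11.5010/(1+0.0793)^3 + 14.2946/(1+0.0793)^4 + 17.7667/(1+0.0793)^5 + 342.0014/(1+0.0793)^5 = 280.1706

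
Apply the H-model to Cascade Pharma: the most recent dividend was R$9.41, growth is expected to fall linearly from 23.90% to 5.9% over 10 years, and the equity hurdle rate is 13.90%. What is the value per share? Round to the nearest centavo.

H-model: P₀ = D₀[(1+g_L) + H(g_S−g_L)]/(r−g_L), with H = 10/2 = 5.
P₀ = 9.41 × [(1+0.059) + 5×(0.239−0.059)] / (0.139−0.059)
   = 9.41 × 1.9590 / 0.08 = 230.4274

R$230.43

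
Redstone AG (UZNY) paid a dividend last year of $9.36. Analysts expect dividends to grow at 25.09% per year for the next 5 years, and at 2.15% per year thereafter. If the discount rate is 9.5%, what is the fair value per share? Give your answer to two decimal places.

Two-stage DDM. Project D₁…D_5 at 0.2509, terminal growth 0.0215, discount at r = 0.095.
D_1 = 11.7084
D_2 = 14.6461
D_3 = 18.3208
D_4 = 22.9174
D_5 = 28.6674
Terminal value at t=5: TV = D_6/(r−g) = 29.2838/(0.095−0.0215) = 398.4188
P₀ = 11.7084/(1+0.095)^1 + 14.6461/(1+0.095)^2 + 18.3208/(1+0.095)^3 + 22.9174/(1+0.095)^4 + 28.6674/(1+0.095)^5 + 398.4188/(1+0.095)^5 = 324.0995

$324.10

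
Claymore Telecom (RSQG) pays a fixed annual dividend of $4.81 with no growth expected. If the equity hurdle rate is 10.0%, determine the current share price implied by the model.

$48.10

Zero-growth DDM (perpetuity): P₀ = D/r = 4.81 / 0.1 = 48.1000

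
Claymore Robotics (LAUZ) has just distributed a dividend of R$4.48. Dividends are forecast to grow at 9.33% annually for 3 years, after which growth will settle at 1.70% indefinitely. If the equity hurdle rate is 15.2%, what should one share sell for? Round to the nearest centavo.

R$40.96

Two-stage DDM. Project D₁…D_3 at 0.0933, terminal growth 0.017, discount at r = 0.152.
D_1 = 4.8980
D_2 = 5.3550
D_3 = 5.8546
Terminal value at t=3: TV = D_4/(r−g) = 5.9541/(0.152−0.017) = 44.1045
P₀ = 4.8980/(1+0.152)^1 + 5.3550/(1+0.152)^2 + 5.8546/(1+0.152)^3 + 44.1045/(1+0.152)^3 = 40.9649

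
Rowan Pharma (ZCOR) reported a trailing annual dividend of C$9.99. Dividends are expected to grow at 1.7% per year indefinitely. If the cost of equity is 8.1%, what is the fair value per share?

C$158.75

Gordon growth model: P₀ = D₁/(r − g). D₁ = 9.99 × (1 + 0.017) = 10.1598.
P₀ = 10.1598 / (0.081 − 0.017) = 10.1598 / 0.064 = 158.7473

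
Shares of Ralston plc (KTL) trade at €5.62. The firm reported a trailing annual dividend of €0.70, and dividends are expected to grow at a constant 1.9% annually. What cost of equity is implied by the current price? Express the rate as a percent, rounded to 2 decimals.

Rearranging the constant-growth DDM: r = D₁/P₀ + g.
D₁ = 0.70 × (1 + 0.019) = 0.7133.
r = 0.7133 / 5.62 + 0.019 = 0.12692 + 0.019 = 0.14592

14.59%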